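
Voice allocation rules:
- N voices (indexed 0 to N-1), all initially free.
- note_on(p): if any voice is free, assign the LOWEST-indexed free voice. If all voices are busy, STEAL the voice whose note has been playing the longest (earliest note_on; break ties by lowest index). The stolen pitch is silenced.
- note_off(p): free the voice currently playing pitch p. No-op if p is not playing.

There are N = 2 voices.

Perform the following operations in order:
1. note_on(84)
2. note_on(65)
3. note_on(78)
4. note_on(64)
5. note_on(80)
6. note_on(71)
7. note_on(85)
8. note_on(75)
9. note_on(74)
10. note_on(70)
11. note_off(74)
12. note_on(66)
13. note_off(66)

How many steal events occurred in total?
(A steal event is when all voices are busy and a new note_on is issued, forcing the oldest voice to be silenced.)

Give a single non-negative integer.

Op 1: note_on(84): voice 0 is free -> assigned | voices=[84 -]
Op 2: note_on(65): voice 1 is free -> assigned | voices=[84 65]
Op 3: note_on(78): all voices busy, STEAL voice 0 (pitch 84, oldest) -> assign | voices=[78 65]
Op 4: note_on(64): all voices busy, STEAL voice 1 (pitch 65, oldest) -> assign | voices=[78 64]
Op 5: note_on(80): all voices busy, STEAL voice 0 (pitch 78, oldest) -> assign | voices=[80 64]
Op 6: note_on(71): all voices busy, STEAL voice 1 (pitch 64, oldest) -> assign | voices=[80 71]
Op 7: note_on(85): all voices busy, STEAL voice 0 (pitch 80, oldest) -> assign | voices=[85 71]
Op 8: note_on(75): all voices busy, STEAL voice 1 (pitch 71, oldest) -> assign | voices=[85 75]
Op 9: note_on(74): all voices busy, STEAL voice 0 (pitch 85, oldest) -> assign | voices=[74 75]
Op 10: note_on(70): all voices busy, STEAL voice 1 (pitch 75, oldest) -> assign | voices=[74 70]
Op 11: note_off(74): free voice 0 | voices=[- 70]
Op 12: note_on(66): voice 0 is free -> assigned | voices=[66 70]
Op 13: note_off(66): free voice 0 | voices=[- 70]

Answer: 8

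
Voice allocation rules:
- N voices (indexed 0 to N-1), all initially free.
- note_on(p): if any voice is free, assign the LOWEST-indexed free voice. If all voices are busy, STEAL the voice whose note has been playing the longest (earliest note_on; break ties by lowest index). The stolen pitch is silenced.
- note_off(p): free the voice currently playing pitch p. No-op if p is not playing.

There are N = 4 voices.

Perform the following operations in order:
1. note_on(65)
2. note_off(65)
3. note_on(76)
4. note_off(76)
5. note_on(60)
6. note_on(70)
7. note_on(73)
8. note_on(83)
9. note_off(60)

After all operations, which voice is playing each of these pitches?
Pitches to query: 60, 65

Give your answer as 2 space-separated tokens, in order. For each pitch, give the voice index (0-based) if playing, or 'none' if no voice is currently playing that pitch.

Answer: none none

Derivation:
Op 1: note_on(65): voice 0 is free -> assigned | voices=[65 - - -]
Op 2: note_off(65): free voice 0 | voices=[- - - -]
Op 3: note_on(76): voice 0 is free -> assigned | voices=[76 - - -]
Op 4: note_off(76): free voice 0 | voices=[- - - -]
Op 5: note_on(60): voice 0 is free -> assigned | voices=[60 - - -]
Op 6: note_on(70): voice 1 is free -> assigned | voices=[60 70 - -]
Op 7: note_on(73): voice 2 is free -> assigned | voices=[60 70 73 -]
Op 8: note_on(83): voice 3 is free -> assigned | voices=[60 70 73 83]
Op 9: note_off(60): free voice 0 | voices=[- 70 73 83]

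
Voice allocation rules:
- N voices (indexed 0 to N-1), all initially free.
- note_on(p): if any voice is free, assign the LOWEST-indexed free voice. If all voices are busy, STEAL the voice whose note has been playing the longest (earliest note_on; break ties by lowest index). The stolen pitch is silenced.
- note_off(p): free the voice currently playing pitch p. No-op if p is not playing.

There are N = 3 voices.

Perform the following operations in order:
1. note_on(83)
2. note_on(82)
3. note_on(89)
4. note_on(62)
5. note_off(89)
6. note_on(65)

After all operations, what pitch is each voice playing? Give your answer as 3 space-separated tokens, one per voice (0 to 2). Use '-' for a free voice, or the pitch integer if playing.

Op 1: note_on(83): voice 0 is free -> assigned | voices=[83 - -]
Op 2: note_on(82): voice 1 is free -> assigned | voices=[83 82 -]
Op 3: note_on(89): voice 2 is free -> assigned | voices=[83 82 89]
Op 4: note_on(62): all voices busy, STEAL voice 0 (pitch 83, oldest) -> assign | voices=[62 82 89]
Op 5: note_off(89): free voice 2 | voices=[62 82 -]
Op 6: note_on(65): voice 2 is free -> assigned | voices=[62 82 65]

Answer: 62 82 65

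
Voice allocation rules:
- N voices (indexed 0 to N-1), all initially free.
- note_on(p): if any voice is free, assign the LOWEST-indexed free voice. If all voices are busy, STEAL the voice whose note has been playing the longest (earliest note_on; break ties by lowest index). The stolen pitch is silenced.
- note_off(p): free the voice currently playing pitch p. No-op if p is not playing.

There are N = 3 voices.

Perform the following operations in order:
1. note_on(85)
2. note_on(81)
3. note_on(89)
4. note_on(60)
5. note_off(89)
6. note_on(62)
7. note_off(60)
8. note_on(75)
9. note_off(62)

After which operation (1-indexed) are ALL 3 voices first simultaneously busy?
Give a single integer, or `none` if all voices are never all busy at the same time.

Answer: 3

Derivation:
Op 1: note_on(85): voice 0 is free -> assigned | voices=[85 - -]
Op 2: note_on(81): voice 1 is free -> assigned | voices=[85 81 -]
Op 3: note_on(89): voice 2 is free -> assigned | voices=[85 81 89]
Op 4: note_on(60): all voices busy, STEAL voice 0 (pitch 85, oldest) -> assign | voices=[60 81 89]
Op 5: note_off(89): free voice 2 | voices=[60 81 -]
Op 6: note_on(62): voice 2 is free -> assigned | voices=[60 81 62]
Op 7: note_off(60): free voice 0 | voices=[- 81 62]
Op 8: note_on(75): voice 0 is free -> assigned | voices=[75 81 62]
Op 9: note_off(62): free voice 2 | voices=[75 81 -]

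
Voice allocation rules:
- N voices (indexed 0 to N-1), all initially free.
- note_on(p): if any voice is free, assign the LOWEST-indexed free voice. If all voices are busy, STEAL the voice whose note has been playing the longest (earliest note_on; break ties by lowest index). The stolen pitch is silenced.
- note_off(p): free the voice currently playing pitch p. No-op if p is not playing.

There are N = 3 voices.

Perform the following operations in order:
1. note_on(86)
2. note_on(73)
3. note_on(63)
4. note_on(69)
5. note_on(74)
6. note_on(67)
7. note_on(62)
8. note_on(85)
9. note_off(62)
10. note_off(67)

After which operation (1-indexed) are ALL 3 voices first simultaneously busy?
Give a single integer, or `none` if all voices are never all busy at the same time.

Answer: 3

Derivation:
Op 1: note_on(86): voice 0 is free -> assigned | voices=[86 - -]
Op 2: note_on(73): voice 1 is free -> assigned | voices=[86 73 -]
Op 3: note_on(63): voice 2 is free -> assigned | voices=[86 73 63]
Op 4: note_on(69): all voices busy, STEAL voice 0 (pitch 86, oldest) -> assign | voices=[69 73 63]
Op 5: note_on(74): all voices busy, STEAL voice 1 (pitch 73, oldest) -> assign | voices=[69 74 63]
Op 6: note_on(67): all voices busy, STEAL voice 2 (pitch 63, oldest) -> assign | voices=[69 74 67]
Op 7: note_on(62): all voices busy, STEAL voice 0 (pitch 69, oldest) -> assign | voices=[62 74 67]
Op 8: note_on(85): all voices busy, STEAL voice 1 (pitch 74, oldest) -> assign | voices=[62 85 67]
Op 9: note_off(62): free voice 0 | voices=[- 85 67]
Op 10: note_off(67): free voice 2 | voices=[- 85 -]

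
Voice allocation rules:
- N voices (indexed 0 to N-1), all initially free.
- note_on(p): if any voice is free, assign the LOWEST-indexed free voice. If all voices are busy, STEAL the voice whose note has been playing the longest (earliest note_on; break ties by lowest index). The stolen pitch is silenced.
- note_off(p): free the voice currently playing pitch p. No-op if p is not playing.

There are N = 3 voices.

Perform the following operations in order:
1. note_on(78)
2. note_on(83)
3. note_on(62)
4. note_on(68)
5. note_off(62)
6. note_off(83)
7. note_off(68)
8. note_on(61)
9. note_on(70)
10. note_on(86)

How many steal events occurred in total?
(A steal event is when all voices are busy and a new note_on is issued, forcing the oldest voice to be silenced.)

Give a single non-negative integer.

Op 1: note_on(78): voice 0 is free -> assigned | voices=[78 - -]
Op 2: note_on(83): voice 1 is free -> assigned | voices=[78 83 -]
Op 3: note_on(62): voice 2 is free -> assigned | voices=[78 83 62]
Op 4: note_on(68): all voices busy, STEAL voice 0 (pitch 78, oldest) -> assign | voices=[68 83 62]
Op 5: note_off(62): free voice 2 | voices=[68 83 -]
Op 6: note_off(83): free voice 1 | voices=[68 - -]
Op 7: note_off(68): free voice 0 | voices=[- - -]
Op 8: note_on(61): voice 0 is free -> assigned | voices=[61 - -]
Op 9: note_on(70): voice 1 is free -> assigned | voices=[61 70 -]
Op 10: note_on(86): voice 2 is free -> assigned | voices=[61 70 86]

Answer: 1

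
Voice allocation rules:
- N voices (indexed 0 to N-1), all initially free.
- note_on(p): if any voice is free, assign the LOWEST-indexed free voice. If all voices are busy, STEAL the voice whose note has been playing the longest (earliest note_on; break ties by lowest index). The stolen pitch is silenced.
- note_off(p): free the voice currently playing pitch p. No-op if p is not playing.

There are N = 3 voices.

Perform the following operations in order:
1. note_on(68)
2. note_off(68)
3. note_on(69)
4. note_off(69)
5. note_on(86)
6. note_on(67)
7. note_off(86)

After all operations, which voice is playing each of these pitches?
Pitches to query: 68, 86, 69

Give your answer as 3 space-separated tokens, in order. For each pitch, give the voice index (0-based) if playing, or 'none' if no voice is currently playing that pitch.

Answer: none none none

Derivation:
Op 1: note_on(68): voice 0 is free -> assigned | voices=[68 - -]
Op 2: note_off(68): free voice 0 | voices=[- - -]
Op 3: note_on(69): voice 0 is free -> assigned | voices=[69 - -]
Op 4: note_off(69): free voice 0 | voices=[- - -]
Op 5: note_on(86): voice 0 is free -> assigned | voices=[86 - -]
Op 6: note_on(67): voice 1 is free -> assigned | voices=[86 67 -]
Op 7: note_off(86): free voice 0 | voices=[- 67 -]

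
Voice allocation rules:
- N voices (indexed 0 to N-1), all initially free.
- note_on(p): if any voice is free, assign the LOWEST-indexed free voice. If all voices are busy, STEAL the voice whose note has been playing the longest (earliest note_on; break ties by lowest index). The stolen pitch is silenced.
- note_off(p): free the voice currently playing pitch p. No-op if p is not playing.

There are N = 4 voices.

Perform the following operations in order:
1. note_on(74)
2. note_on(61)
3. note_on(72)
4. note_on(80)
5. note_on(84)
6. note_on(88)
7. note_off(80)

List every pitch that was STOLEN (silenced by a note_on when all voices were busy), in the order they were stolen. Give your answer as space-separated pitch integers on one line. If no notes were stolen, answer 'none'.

Answer: 74 61

Derivation:
Op 1: note_on(74): voice 0 is free -> assigned | voices=[74 - - -]
Op 2: note_on(61): voice 1 is free -> assigned | voices=[74 61 - -]
Op 3: note_on(72): voice 2 is free -> assigned | voices=[74 61 72 -]
Op 4: note_on(80): voice 3 is free -> assigned | voices=[74 61 72 80]
Op 5: note_on(84): all voices busy, STEAL voice 0 (pitch 74, oldest) -> assign | voices=[84 61 72 80]
Op 6: note_on(88): all voices busy, STEAL voice 1 (pitch 61, oldest) -> assign | voices=[84 88 72 80]
Op 7: note_off(80): free voice 3 | voices=[84 88 72 -]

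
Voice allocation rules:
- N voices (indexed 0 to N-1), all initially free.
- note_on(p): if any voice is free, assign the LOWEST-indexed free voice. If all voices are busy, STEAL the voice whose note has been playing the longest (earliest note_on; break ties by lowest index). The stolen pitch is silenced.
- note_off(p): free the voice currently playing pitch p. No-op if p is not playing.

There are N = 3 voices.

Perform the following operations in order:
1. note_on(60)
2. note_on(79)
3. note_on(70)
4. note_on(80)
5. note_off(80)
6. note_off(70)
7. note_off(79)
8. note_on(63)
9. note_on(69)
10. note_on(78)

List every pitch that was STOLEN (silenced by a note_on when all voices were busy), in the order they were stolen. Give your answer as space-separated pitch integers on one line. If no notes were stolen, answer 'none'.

Op 1: note_on(60): voice 0 is free -> assigned | voices=[60 - -]
Op 2: note_on(79): voice 1 is free -> assigned | voices=[60 79 -]
Op 3: note_on(70): voice 2 is free -> assigned | voices=[60 79 70]
Op 4: note_on(80): all voices busy, STEAL voice 0 (pitch 60, oldest) -> assign | voices=[80 79 70]
Op 5: note_off(80): free voice 0 | voices=[- 79 70]
Op 6: note_off(70): free voice 2 | voices=[- 79 -]
Op 7: note_off(79): free voice 1 | voices=[- - -]
Op 8: note_on(63): voice 0 is free -> assigned | voices=[63 - -]
Op 9: note_on(69): voice 1 is free -> assigned | voices=[63 69 -]
Op 10: note_on(78): voice 2 is free -> assigned | voices=[63 69 78]

Answer: 60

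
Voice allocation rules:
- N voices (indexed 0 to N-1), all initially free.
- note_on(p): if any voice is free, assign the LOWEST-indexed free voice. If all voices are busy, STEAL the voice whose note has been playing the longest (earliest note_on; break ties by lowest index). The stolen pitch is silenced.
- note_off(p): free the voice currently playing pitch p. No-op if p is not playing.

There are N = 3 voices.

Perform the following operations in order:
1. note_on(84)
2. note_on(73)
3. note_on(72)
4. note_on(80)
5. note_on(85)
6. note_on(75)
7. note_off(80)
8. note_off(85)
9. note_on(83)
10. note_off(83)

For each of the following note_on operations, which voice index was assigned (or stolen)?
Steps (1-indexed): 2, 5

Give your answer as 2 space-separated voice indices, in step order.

Op 1: note_on(84): voice 0 is free -> assigned | voices=[84 - -]
Op 2: note_on(73): voice 1 is free -> assigned | voices=[84 73 -]
Op 3: note_on(72): voice 2 is free -> assigned | voices=[84 73 72]
Op 4: note_on(80): all voices busy, STEAL voice 0 (pitch 84, oldest) -> assign | voices=[80 73 72]
Op 5: note_on(85): all voices busy, STEAL voice 1 (pitch 73, oldest) -> assign | voices=[80 85 72]
Op 6: note_on(75): all voices busy, STEAL voice 2 (pitch 72, oldest) -> assign | voices=[80 85 75]
Op 7: note_off(80): free voice 0 | voices=[- 85 75]
Op 8: note_off(85): free voice 1 | voices=[- - 75]
Op 9: note_on(83): voice 0 is free -> assigned | voices=[83 - 75]
Op 10: note_off(83): free voice 0 | voices=[- - 75]

Answer: 1 1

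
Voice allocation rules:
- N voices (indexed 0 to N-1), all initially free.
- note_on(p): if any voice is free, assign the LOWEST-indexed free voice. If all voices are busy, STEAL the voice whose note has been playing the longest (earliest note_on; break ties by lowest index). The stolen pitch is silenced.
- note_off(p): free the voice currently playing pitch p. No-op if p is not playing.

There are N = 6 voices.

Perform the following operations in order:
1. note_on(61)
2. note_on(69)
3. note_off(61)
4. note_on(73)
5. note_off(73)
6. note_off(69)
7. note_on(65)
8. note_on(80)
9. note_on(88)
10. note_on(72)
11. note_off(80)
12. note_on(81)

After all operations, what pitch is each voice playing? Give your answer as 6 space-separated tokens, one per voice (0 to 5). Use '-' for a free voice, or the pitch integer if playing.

Op 1: note_on(61): voice 0 is free -> assigned | voices=[61 - - - - -]
Op 2: note_on(69): voice 1 is free -> assigned | voices=[61 69 - - - -]
Op 3: note_off(61): free voice 0 | voices=[- 69 - - - -]
Op 4: note_on(73): voice 0 is free -> assigned | voices=[73 69 - - - -]
Op 5: note_off(73): free voice 0 | voices=[- 69 - - - -]
Op 6: note_off(69): free voice 1 | voices=[- - - - - -]
Op 7: note_on(65): voice 0 is free -> assigned | voices=[65 - - - - -]
Op 8: note_on(80): voice 1 is free -> assigned | voices=[65 80 - - - -]
Op 9: note_on(88): voice 2 is free -> assigned | voices=[65 80 88 - - -]
Op 10: note_on(72): voice 3 is free -> assigned | voices=[65 80 88 72 - -]
Op 11: note_off(80): free voice 1 | voices=[65 - 88 72 - -]
Op 12: note_on(81): voice 1 is free -> assigned | voices=[65 81 88 72 - -]

Answer: 65 81 88 72 - -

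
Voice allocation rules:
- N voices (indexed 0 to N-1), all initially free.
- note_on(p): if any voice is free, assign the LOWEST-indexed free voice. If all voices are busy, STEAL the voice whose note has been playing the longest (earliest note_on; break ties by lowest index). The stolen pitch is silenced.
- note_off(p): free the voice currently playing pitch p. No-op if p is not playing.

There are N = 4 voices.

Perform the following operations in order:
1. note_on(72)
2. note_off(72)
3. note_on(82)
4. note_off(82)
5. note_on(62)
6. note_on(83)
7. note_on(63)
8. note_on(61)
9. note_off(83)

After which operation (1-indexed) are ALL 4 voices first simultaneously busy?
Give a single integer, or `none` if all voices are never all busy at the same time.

Answer: 8

Derivation:
Op 1: note_on(72): voice 0 is free -> assigned | voices=[72 - - -]
Op 2: note_off(72): free voice 0 | voices=[- - - -]
Op 3: note_on(82): voice 0 is free -> assigned | voices=[82 - - -]
Op 4: note_off(82): free voice 0 | voices=[- - - -]
Op 5: note_on(62): voice 0 is free -> assigned | voices=[62 - - -]
Op 6: note_on(83): voice 1 is free -> assigned | voices=[62 83 - -]
Op 7: note_on(63): voice 2 is free -> assigned | voices=[62 83 63 -]
Op 8: note_on(61): voice 3 is free -> assigned | voices=[62 83 63 61]
Op 9: note_off(83): free voice 1 | voices=[62 - 63 61]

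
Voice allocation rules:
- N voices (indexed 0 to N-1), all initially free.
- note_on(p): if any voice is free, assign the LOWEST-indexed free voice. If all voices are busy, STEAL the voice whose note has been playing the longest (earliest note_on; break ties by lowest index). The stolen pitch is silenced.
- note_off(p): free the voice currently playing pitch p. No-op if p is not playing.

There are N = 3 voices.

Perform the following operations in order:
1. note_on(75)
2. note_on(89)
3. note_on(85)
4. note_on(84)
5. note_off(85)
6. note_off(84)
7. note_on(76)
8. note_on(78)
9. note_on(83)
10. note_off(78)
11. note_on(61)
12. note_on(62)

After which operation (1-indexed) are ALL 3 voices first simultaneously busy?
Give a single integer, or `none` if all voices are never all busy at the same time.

Answer: 3

Derivation:
Op 1: note_on(75): voice 0 is free -> assigned | voices=[75 - -]
Op 2: note_on(89): voice 1 is free -> assigned | voices=[75 89 -]
Op 3: note_on(85): voice 2 is free -> assigned | voices=[75 89 85]
Op 4: note_on(84): all voices busy, STEAL voice 0 (pitch 75, oldest) -> assign | voices=[84 89 85]
Op 5: note_off(85): free voice 2 | voices=[84 89 -]
Op 6: note_off(84): free voice 0 | voices=[- 89 -]
Op 7: note_on(76): voice 0 is free -> assigned | voices=[76 89 -]
Op 8: note_on(78): voice 2 is free -> assigned | voices=[76 89 78]
Op 9: note_on(83): all voices busy, STEAL voice 1 (pitch 89, oldest) -> assign | voices=[76 83 78]
Op 10: note_off(78): free voice 2 | voices=[76 83 -]
Op 11: note_on(61): voice 2 is free -> assigned | voices=[76 83 61]
Op 12: note_on(62): all voices busy, STEAL voice 0 (pitch 76, oldest) -> assign | voices=[62 83 61]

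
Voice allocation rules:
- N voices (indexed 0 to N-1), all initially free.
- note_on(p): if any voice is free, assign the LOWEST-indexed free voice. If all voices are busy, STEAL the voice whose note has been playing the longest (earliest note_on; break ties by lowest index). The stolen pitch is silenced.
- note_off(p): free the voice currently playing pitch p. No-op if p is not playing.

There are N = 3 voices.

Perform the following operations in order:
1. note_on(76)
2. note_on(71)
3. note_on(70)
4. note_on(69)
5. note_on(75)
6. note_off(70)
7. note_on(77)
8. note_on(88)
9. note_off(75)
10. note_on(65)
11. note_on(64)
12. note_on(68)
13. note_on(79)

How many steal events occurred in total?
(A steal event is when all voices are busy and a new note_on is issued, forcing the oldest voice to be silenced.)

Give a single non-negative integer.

Op 1: note_on(76): voice 0 is free -> assigned | voices=[76 - -]
Op 2: note_on(71): voice 1 is free -> assigned | voices=[76 71 -]
Op 3: note_on(70): voice 2 is free -> assigned | voices=[76 71 70]
Op 4: note_on(69): all voices busy, STEAL voice 0 (pitch 76, oldest) -> assign | voices=[69 71 70]
Op 5: note_on(75): all voices busy, STEAL voice 1 (pitch 71, oldest) -> assign | voices=[69 75 70]
Op 6: note_off(70): free voice 2 | voices=[69 75 -]
Op 7: note_on(77): voice 2 is free -> assigned | voices=[69 75 77]
Op 8: note_on(88): all voices busy, STEAL voice 0 (pitch 69, oldest) -> assign | voices=[88 75 77]
Op 9: note_off(75): free voice 1 | voices=[88 - 77]
Op 10: note_on(65): voice 1 is free -> assigned | voices=[88 65 77]
Op 11: note_on(64): all voices busy, STEAL voice 2 (pitch 77, oldest) -> assign | voices=[88 65 64]
Op 12: note_on(68): all voices busy, STEAL voice 0 (pitch 88, oldest) -> assign | voices=[68 65 64]
Op 13: note_on(79): all voices busy, STEAL voice 1 (pitch 65, oldest) -> assign | voices=[68 79 64]

Answer: 6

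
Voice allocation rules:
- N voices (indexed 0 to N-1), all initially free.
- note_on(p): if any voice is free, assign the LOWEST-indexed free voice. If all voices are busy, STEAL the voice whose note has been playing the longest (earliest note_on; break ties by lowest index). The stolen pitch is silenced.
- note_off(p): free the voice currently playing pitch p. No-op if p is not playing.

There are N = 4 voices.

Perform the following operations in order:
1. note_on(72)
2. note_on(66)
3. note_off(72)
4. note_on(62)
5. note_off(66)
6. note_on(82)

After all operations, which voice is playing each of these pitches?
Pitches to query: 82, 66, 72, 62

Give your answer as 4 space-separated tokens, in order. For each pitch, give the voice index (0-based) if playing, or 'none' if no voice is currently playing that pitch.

Op 1: note_on(72): voice 0 is free -> assigned | voices=[72 - - -]
Op 2: note_on(66): voice 1 is free -> assigned | voices=[72 66 - -]
Op 3: note_off(72): free voice 0 | voices=[- 66 - -]
Op 4: note_on(62): voice 0 is free -> assigned | voices=[62 66 - -]
Op 5: note_off(66): free voice 1 | voices=[62 - - -]
Op 6: note_on(82): voice 1 is free -> assigned | voices=[62 82 - -]

Answer: 1 none none 0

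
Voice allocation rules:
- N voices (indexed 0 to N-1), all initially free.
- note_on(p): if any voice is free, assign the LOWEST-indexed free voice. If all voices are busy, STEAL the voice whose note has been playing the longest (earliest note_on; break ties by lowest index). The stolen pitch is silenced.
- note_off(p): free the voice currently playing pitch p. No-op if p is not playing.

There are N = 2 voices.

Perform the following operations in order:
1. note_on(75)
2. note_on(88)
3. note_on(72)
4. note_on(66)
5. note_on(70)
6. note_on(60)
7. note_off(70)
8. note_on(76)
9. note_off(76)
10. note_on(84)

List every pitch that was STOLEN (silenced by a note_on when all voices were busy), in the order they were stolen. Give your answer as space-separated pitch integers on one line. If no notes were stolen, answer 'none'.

Op 1: note_on(75): voice 0 is free -> assigned | voices=[75 -]
Op 2: note_on(88): voice 1 is free -> assigned | voices=[75 88]
Op 3: note_on(72): all voices busy, STEAL voice 0 (pitch 75, oldest) -> assign | voices=[72 88]
Op 4: note_on(66): all voices busy, STEAL voice 1 (pitch 88, oldest) -> assign | voices=[72 66]
Op 5: note_on(70): all voices busy, STEAL voice 0 (pitch 72, oldest) -> assign | voices=[70 66]
Op 6: note_on(60): all voices busy, STEAL voice 1 (pitch 66, oldest) -> assign | voices=[70 60]
Op 7: note_off(70): free voice 0 | voices=[- 60]
Op 8: note_on(76): voice 0 is free -> assigned | voices=[76 60]
Op 9: note_off(76): free voice 0 | voices=[- 60]
Op 10: note_on(84): voice 0 is free -> assigned | voices=[84 60]

Answer: 75 88 72 66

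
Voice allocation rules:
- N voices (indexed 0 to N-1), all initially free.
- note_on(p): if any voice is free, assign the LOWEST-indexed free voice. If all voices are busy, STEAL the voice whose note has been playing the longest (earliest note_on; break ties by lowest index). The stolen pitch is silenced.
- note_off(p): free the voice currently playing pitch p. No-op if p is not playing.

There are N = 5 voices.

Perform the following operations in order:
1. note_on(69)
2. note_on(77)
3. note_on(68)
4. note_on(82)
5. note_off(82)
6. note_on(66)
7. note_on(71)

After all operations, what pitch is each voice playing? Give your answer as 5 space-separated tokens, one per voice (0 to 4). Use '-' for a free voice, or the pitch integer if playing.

Op 1: note_on(69): voice 0 is free -> assigned | voices=[69 - - - -]
Op 2: note_on(77): voice 1 is free -> assigned | voices=[69 77 - - -]
Op 3: note_on(68): voice 2 is free -> assigned | voices=[69 77 68 - -]
Op 4: note_on(82): voice 3 is free -> assigned | voices=[69 77 68 82 -]
Op 5: note_off(82): free voice 3 | voices=[69 77 68 - -]
Op 6: note_on(66): voice 3 is free -> assigned | voices=[69 77 68 66 -]
Op 7: note_on(71): voice 4 is free -> assigned | voices=[69 77 68 66 71]

Answer: 69 77 68 66 71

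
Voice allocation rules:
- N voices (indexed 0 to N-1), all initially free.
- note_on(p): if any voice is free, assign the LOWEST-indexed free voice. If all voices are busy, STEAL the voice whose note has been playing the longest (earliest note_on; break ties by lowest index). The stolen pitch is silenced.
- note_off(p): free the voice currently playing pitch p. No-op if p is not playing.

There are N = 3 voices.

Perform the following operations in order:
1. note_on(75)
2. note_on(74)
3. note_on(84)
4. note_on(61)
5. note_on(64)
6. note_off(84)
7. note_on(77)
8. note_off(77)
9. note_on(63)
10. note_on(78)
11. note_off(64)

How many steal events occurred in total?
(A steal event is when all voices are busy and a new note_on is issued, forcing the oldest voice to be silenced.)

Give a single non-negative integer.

Op 1: note_on(75): voice 0 is free -> assigned | voices=[75 - -]
Op 2: note_on(74): voice 1 is free -> assigned | voices=[75 74 -]
Op 3: note_on(84): voice 2 is free -> assigned | voices=[75 74 84]
Op 4: note_on(61): all voices busy, STEAL voice 0 (pitch 75, oldest) -> assign | voices=[61 74 84]
Op 5: note_on(64): all voices busy, STEAL voice 1 (pitch 74, oldest) -> assign | voices=[61 64 84]
Op 6: note_off(84): free voice 2 | voices=[61 64 -]
Op 7: note_on(77): voice 2 is free -> assigned | voices=[61 64 77]
Op 8: note_off(77): free voice 2 | voices=[61 64 -]
Op 9: note_on(63): voice 2 is free -> assigned | voices=[61 64 63]
Op 10: note_on(78): all voices busy, STEAL voice 0 (pitch 61, oldest) -> assign | voices=[78 64 63]
Op 11: note_off(64): free voice 1 | voices=[78 - 63]

Answer: 3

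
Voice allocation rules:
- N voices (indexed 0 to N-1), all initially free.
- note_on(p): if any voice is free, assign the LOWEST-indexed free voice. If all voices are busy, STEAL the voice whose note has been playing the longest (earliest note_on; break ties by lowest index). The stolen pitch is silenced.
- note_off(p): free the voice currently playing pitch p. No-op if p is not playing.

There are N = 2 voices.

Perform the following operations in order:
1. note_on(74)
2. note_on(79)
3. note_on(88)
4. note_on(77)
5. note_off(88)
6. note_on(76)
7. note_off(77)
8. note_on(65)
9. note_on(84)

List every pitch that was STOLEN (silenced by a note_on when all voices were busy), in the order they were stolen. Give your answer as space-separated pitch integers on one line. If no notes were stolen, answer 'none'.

Op 1: note_on(74): voice 0 is free -> assigned | voices=[74 -]
Op 2: note_on(79): voice 1 is free -> assigned | voices=[74 79]
Op 3: note_on(88): all voices busy, STEAL voice 0 (pitch 74, oldest) -> assign | voices=[88 79]
Op 4: note_on(77): all voices busy, STEAL voice 1 (pitch 79, oldest) -> assign | voices=[88 77]
Op 5: note_off(88): free voice 0 | voices=[- 77]
Op 6: note_on(76): voice 0 is free -> assigned | voices=[76 77]
Op 7: note_off(77): free voice 1 | voices=[76 -]
Op 8: note_on(65): voice 1 is free -> assigned | voices=[76 65]
Op 9: note_on(84): all voices busy, STEAL voice 0 (pitch 76, oldest) -> assign | voices=[84 65]

Answer: 74 79 76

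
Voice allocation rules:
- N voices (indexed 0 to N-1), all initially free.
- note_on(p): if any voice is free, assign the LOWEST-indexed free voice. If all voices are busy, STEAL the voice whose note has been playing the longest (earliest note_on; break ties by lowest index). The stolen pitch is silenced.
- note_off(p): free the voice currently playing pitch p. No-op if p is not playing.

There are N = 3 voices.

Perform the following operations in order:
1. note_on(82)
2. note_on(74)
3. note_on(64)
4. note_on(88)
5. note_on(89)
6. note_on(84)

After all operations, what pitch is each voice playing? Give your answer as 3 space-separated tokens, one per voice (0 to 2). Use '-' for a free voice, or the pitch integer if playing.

Answer: 88 89 84

Derivation:
Op 1: note_on(82): voice 0 is free -> assigned | voices=[82 - -]
Op 2: note_on(74): voice 1 is free -> assigned | voices=[82 74 -]
Op 3: note_on(64): voice 2 is free -> assigned | voices=[82 74 64]
Op 4: note_on(88): all voices busy, STEAL voice 0 (pitch 82, oldest) -> assign | voices=[88 74 64]
Op 5: note_on(89): all voices busy, STEAL voice 1 (pitch 74, oldest) -> assign | voices=[88 89 64]
Op 6: note_on(84): all voices busy, STEAL voice 2 (pitch 64, oldest) -> assign | voices=[88 89 84]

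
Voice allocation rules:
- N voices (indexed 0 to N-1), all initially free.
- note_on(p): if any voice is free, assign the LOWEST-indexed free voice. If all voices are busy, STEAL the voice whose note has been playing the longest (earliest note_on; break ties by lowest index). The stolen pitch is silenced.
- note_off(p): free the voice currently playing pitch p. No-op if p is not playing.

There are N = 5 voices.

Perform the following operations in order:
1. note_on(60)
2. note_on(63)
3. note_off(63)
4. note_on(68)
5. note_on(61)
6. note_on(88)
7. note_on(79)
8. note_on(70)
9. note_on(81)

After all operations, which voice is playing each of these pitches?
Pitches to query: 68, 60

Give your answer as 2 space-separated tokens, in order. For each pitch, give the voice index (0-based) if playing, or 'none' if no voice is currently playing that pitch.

Op 1: note_on(60): voice 0 is free -> assigned | voices=[60 - - - -]
Op 2: note_on(63): voice 1 is free -> assigned | voices=[60 63 - - -]
Op 3: note_off(63): free voice 1 | voices=[60 - - - -]
Op 4: note_on(68): voice 1 is free -> assigned | voices=[60 68 - - -]
Op 5: note_on(61): voice 2 is free -> assigned | voices=[60 68 61 - -]
Op 6: note_on(88): voice 3 is free -> assigned | voices=[60 68 61 88 -]
Op 7: note_on(79): voice 4 is free -> assigned | voices=[60 68 61 88 79]
Op 8: note_on(70): all voices busy, STEAL voice 0 (pitch 60, oldest) -> assign | voices=[70 68 61 88 79]
Op 9: note_on(81): all voices busy, STEAL voice 1 (pitch 68, oldest) -> assign | voices=[70 81 61 88 79]

Answer: none none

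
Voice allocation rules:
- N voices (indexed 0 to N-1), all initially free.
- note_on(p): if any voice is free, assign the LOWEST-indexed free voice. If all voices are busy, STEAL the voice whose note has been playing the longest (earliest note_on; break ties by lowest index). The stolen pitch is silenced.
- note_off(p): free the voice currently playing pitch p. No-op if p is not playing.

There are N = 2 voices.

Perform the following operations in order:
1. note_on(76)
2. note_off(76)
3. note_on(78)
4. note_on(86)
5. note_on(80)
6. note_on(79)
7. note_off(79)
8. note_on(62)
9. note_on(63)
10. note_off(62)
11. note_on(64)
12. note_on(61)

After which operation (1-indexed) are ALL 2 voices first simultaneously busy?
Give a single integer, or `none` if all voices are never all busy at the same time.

Op 1: note_on(76): voice 0 is free -> assigned | voices=[76 -]
Op 2: note_off(76): free voice 0 | voices=[- -]
Op 3: note_on(78): voice 0 is free -> assigned | voices=[78 -]
Op 4: note_on(86): voice 1 is free -> assigned | voices=[78 86]
Op 5: note_on(80): all voices busy, STEAL voice 0 (pitch 78, oldest) -> assign | voices=[80 86]
Op 6: note_on(79): all voices busy, STEAL voice 1 (pitch 86, oldest) -> assign | voices=[80 79]
Op 7: note_off(79): free voice 1 | voices=[80 -]
Op 8: note_on(62): voice 1 is free -> assigned | voices=[80 62]
Op 9: note_on(63): all voices busy, STEAL voice 0 (pitch 80, oldest) -> assign | voices=[63 62]
Op 10: note_off(62): free voice 1 | voices=[63 -]
Op 11: note_on(64): voice 1 is free -> assigned | voices=[63 64]
Op 12: note_on(61): all voices busy, STEAL voice 0 (pitch 63, oldest) -> assign | voices=[61 64]

Answer: 4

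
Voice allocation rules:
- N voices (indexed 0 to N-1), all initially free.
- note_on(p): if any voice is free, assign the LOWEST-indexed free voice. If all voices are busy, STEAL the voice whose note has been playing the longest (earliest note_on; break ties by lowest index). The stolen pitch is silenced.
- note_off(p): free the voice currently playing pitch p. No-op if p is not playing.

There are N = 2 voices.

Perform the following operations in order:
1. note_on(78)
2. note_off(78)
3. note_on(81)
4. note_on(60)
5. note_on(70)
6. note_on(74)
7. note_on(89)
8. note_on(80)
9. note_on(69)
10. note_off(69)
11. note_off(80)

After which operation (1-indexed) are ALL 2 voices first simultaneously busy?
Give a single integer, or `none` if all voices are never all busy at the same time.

Answer: 4

Derivation:
Op 1: note_on(78): voice 0 is free -> assigned | voices=[78 -]
Op 2: note_off(78): free voice 0 | voices=[- -]
Op 3: note_on(81): voice 0 is free -> assigned | voices=[81 -]
Op 4: note_on(60): voice 1 is free -> assigned | voices=[81 60]
Op 5: note_on(70): all voices busy, STEAL voice 0 (pitch 81, oldest) -> assign | voices=[70 60]
Op 6: note_on(74): all voices busy, STEAL voice 1 (pitch 60, oldest) -> assign | voices=[70 74]
Op 7: note_on(89): all voices busy, STEAL voice 0 (pitch 70, oldest) -> assign | voices=[89 74]
Op 8: note_on(80): all voices busy, STEAL voice 1 (pitch 74, oldest) -> assign | voices=[89 80]
Op 9: note_on(69): all voices busy, STEAL voice 0 (pitch 89, oldest) -> assign | voices=[69 80]
Op 10: note_off(69): free voice 0 | voices=[- 80]
Op 11: note_off(80): free voice 1 | voices=[- -]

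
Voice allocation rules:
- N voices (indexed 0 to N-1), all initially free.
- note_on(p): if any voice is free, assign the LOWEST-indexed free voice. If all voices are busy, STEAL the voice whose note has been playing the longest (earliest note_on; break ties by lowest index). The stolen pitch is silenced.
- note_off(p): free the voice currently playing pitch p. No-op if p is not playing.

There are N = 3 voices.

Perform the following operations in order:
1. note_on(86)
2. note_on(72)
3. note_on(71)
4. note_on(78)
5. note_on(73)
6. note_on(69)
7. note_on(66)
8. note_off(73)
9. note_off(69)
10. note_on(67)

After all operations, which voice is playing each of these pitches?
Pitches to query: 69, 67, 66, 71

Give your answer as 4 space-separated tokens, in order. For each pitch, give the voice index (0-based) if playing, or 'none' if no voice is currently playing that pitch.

Answer: none 1 0 none

Derivation:
Op 1: note_on(86): voice 0 is free -> assigned | voices=[86 - -]
Op 2: note_on(72): voice 1 is free -> assigned | voices=[86 72 -]
Op 3: note_on(71): voice 2 is free -> assigned | voices=[86 72 71]
Op 4: note_on(78): all voices busy, STEAL voice 0 (pitch 86, oldest) -> assign | voices=[78 72 71]
Op 5: note_on(73): all voices busy, STEAL voice 1 (pitch 72, oldest) -> assign | voices=[78 73 71]
Op 6: note_on(69): all voices busy, STEAL voice 2 (pitch 71, oldest) -> assign | voices=[78 73 69]
Op 7: note_on(66): all voices busy, STEAL voice 0 (pitch 78, oldest) -> assign | voices=[66 73 69]
Op 8: note_off(73): free voice 1 | voices=[66 - 69]
Op 9: note_off(69): free voice 2 | voices=[66 - -]
Op 10: note_on(67): voice 1 is free -> assigned | voices=[66 67 -]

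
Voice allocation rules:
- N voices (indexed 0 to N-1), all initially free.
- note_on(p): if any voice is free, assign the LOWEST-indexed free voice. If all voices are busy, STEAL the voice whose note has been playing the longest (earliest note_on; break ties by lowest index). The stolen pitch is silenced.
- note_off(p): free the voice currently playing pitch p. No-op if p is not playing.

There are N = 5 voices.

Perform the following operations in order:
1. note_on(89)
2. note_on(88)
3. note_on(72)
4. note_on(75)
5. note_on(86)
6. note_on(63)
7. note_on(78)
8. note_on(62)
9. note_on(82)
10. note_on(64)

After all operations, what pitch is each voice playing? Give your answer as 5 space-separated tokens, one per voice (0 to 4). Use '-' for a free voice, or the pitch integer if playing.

Op 1: note_on(89): voice 0 is free -> assigned | voices=[89 - - - -]
Op 2: note_on(88): voice 1 is free -> assigned | voices=[89 88 - - -]
Op 3: note_on(72): voice 2 is free -> assigned | voices=[89 88 72 - -]
Op 4: note_on(75): voice 3 is free -> assigned | voices=[89 88 72 75 -]
Op 5: note_on(86): voice 4 is free -> assigned | voices=[89 88 72 75 86]
Op 6: note_on(63): all voices busy, STEAL voice 0 (pitch 89, oldest) -> assign | voices=[63 88 72 75 86]
Op 7: note_on(78): all voices busy, STEAL voice 1 (pitch 88, oldest) -> assign | voices=[63 78 72 75 86]
Op 8: note_on(62): all voices busy, STEAL voice 2 (pitch 72, oldest) -> assign | voices=[63 78 62 75 86]
Op 9: note_on(82): all voices busy, STEAL voice 3 (pitch 75, oldest) -> assign | voices=[63 78 62 82 86]
Op 10: note_on(64): all voices busy, STEAL voice 4 (pitch 86, oldest) -> assign | voices=[63 78 62 82 64]

Answer: 63 78 62 82 64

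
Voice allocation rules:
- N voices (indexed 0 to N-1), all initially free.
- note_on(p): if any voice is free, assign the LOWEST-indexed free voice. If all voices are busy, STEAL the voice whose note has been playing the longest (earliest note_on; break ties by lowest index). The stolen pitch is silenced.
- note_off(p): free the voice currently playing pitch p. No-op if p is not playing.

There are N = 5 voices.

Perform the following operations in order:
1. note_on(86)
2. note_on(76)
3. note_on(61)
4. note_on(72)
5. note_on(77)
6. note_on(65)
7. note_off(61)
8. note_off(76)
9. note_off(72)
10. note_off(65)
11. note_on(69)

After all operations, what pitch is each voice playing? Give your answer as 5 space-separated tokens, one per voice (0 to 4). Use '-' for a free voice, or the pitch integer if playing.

Answer: 69 - - - 77

Derivation:
Op 1: note_on(86): voice 0 is free -> assigned | voices=[86 - - - -]
Op 2: note_on(76): voice 1 is free -> assigned | voices=[86 76 - - -]
Op 3: note_on(61): voice 2 is free -> assigned | voices=[86 76 61 - -]
Op 4: note_on(72): voice 3 is free -> assigned | voices=[86 76 61 72 -]
Op 5: note_on(77): voice 4 is free -> assigned | voices=[86 76 61 72 77]
Op 6: note_on(65): all voices busy, STEAL voice 0 (pitch 86, oldest) -> assign | voices=[65 76 61 72 77]
Op 7: note_off(61): free voice 2 | voices=[65 76 - 72 77]
Op 8: note_off(76): free voice 1 | voices=[65 - - 72 77]
Op 9: note_off(72): free voice 3 | voices=[65 - - - 77]
Op 10: note_off(65): free voice 0 | voices=[- - - - 77]
Op 11: note_on(69): voice 0 is free -> assigned | voices=[69 - - - 77]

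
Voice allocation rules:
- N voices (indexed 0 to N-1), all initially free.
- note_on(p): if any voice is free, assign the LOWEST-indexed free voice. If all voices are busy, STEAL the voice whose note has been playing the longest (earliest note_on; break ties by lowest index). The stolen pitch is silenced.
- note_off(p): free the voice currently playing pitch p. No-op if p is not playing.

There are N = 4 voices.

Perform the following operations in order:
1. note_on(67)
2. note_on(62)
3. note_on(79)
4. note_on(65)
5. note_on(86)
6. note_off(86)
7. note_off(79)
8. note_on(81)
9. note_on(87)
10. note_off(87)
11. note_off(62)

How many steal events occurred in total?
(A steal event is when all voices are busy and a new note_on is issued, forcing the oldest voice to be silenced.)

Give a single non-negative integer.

Answer: 1

Derivation:
Op 1: note_on(67): voice 0 is free -> assigned | voices=[67 - - -]
Op 2: note_on(62): voice 1 is free -> assigned | voices=[67 62 - -]
Op 3: note_on(79): voice 2 is free -> assigned | voices=[67 62 79 -]
Op 4: note_on(65): voice 3 is free -> assigned | voices=[67 62 79 65]
Op 5: note_on(86): all voices busy, STEAL voice 0 (pitch 67, oldest) -> assign | voices=[86 62 79 65]
Op 6: note_off(86): free voice 0 | voices=[- 62 79 65]
Op 7: note_off(79): free voice 2 | voices=[- 62 - 65]
Op 8: note_on(81): voice 0 is free -> assigned | voices=[81 62 - 65]
Op 9: note_on(87): voice 2 is free -> assigned | voices=[81 62 87 65]
Op 10: note_off(87): free voice 2 | voices=[81 62 - 65]
Op 11: note_off(62): free voice 1 | voices=[81 - - 65]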